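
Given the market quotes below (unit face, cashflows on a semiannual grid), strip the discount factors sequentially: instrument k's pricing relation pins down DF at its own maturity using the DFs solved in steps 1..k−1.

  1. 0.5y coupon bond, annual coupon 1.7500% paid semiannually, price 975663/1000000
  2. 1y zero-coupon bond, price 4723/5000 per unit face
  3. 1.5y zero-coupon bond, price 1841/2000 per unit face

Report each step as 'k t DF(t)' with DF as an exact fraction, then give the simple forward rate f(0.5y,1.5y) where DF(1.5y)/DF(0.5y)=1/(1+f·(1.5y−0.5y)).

step 1 [0.5y] bond c/2=7/800: DF=(975663/1000000 − 7/800·(0))/(1+7/800) = 1209/1250 ≈ 0.967200
step 2 [1y] zero: DF = P = 4723/5000 ≈ 0.944600
step 3 [1.5y] zero: DF = P = 1841/2000 ≈ 0.920500

1 1/2 1209/1250
2 1 4723/5000
3 3/2 1841/2000
f(0.5y,1.5y) = ((1209/1250)/(1841/2000) − 1)/(1) = 467/9205 ≈ 5.0733%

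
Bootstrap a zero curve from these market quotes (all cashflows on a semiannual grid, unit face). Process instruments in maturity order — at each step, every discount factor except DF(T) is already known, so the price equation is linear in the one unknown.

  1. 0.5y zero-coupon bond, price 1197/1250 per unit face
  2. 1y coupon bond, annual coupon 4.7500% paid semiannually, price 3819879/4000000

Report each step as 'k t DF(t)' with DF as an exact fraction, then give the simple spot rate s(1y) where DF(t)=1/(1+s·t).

1 1/2 1197/1250
2 1 4553/5000
s(1y) = (1/(4553/5000) − 1)/(1) = 447/4553 ≈ 9.8177%

step 1 [0.5y] zero: DF = P = 1197/1250 ≈ 0.957600
step 2 [1y] bond c/2=19/800: DF=(3819879/4000000 − 19/800·(0.957600))/(1+19/800) = 4553/5000 ≈ 0.910600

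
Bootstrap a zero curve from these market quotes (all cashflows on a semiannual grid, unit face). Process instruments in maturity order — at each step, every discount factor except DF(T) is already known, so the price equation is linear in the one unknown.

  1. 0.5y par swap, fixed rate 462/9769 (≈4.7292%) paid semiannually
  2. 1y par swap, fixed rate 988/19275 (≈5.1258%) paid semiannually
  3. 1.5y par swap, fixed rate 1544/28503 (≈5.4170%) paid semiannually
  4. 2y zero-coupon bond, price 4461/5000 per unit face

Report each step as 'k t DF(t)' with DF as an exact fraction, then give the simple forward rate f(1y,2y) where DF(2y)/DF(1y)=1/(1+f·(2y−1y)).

1 1/2 9769/10000
2 1 4753/5000
3 3/2 2307/2500
4 2 4461/5000
f(1y,2y) = ((4753/5000)/(4461/5000) − 1)/(1) = 292/4461 ≈ 6.5456%

step 1 [0.5y] swap r/2=231/9769: DF=(1 − 231/9769·(0))/(1+231/9769) = 9769/10000 ≈ 0.976900
step 2 [1y] swap r/2=494/19275: DF=(1 − 494/19275·(0.976900))/(1+494/19275) = 4753/5000 ≈ 0.950600
step 3 [1.5y] swap r/2=772/28503: DF=(1 − 772/28503·(0.976900+0.950600))/(1+772/28503) = 2307/2500 ≈ 0.922800
step 4 [2y] zero: DF = P = 4461/5000 ≈ 0.892200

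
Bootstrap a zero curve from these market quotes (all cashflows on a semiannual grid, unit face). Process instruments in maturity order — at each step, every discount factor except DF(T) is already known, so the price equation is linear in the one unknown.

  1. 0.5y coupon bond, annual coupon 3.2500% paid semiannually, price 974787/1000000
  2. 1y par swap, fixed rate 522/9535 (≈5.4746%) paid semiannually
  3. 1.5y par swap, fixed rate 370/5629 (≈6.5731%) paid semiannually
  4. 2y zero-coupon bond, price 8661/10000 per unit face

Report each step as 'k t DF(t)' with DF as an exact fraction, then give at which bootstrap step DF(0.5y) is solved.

step 1 [0.5y] bond c/2=13/800: DF=(974787/1000000 − 13/800·(0))/(1+13/800) = 1199/1250 ≈ 0.959200
step 2 [1y] swap r/2=261/9535: DF=(1 − 261/9535·(0.959200))/(1+261/9535) = 4739/5000 ≈ 0.947800
step 3 [1.5y] swap r/2=185/5629: DF=(1 − 185/5629·(0.959200+0.947800))/(1+185/5629) = 363/400 ≈ 0.907500
step 4 [2y] zero: DF = P = 8661/10000 ≈ 0.866100

1 1/2 1199/1250
2 1 4739/5000
3 3/2 363/400
4 2 8661/10000
DF(0.5y) is solved at step 1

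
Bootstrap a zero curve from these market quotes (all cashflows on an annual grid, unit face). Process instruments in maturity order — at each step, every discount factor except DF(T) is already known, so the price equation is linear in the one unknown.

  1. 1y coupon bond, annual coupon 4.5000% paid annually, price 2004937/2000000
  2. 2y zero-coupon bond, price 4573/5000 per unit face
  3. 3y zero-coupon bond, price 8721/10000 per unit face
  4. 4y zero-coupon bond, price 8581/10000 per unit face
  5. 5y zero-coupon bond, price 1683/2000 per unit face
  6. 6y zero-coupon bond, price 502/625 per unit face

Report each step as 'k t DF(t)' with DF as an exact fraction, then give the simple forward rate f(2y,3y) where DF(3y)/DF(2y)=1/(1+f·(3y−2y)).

step 1 [1y] bond c/1=9/200: DF=(2004937/2000000 − 9/200·(0))/(1+9/200) = 9593/10000 ≈ 0.959300
step 2 [2y] zero: DF = P = 4573/5000 ≈ 0.914600
step 3 [3y] zero: DF = P = 8721/10000 ≈ 0.872100
step 4 [4y] zero: DF = P = 8581/10000 ≈ 0.858100
step 5 [5y] zero: DF = P = 1683/2000 ≈ 0.841500
step 6 [6y] zero: DF = P = 502/625 ≈ 0.803200

1 1 9593/10000
2 2 4573/5000
3 3 8721/10000
4 4 8581/10000
5 5 1683/2000
6 6 502/625
f(2y,3y) = ((4573/5000)/(8721/10000) − 1)/(1) = 25/513 ≈ 4.8733%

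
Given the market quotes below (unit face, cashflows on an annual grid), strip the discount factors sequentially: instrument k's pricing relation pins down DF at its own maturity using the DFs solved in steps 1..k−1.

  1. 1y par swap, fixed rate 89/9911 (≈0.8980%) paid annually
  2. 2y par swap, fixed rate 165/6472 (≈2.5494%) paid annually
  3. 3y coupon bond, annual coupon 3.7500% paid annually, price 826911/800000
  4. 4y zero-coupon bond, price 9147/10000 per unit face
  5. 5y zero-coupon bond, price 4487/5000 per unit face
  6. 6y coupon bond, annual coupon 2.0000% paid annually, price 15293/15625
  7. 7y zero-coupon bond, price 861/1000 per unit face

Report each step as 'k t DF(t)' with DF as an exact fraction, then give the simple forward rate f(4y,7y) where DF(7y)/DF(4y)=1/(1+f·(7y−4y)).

step 1 [1y] swap r/1=89/9911: DF=(1 − 89/9911·(0))/(1+89/9911) = 9911/10000 ≈ 0.991100
step 2 [2y] swap r/1=165/6472: DF=(1 − 165/6472·(0.991100))/(1+165/6472) = 1901/2000 ≈ 0.950500
step 3 [3y] bond c/1=3/80: DF=(826911/800000 − 3/80·(0.991100+0.950500))/(1+3/80) = 9261/10000 ≈ 0.926100
step 4 [4y] zero: DF = P = 9147/10000 ≈ 0.914700
step 5 [5y] zero: DF = P = 4487/5000 ≈ 0.897400
step 6 [6y] bond c/1=1/50: DF=(15293/15625 − 1/50·(0.991100+0.950500+0.926100+0.914700+0.897400))/(1+1/50) = 4339/5000 ≈ 0.867800
step 7 [7y] zero: DF = P = 861/1000 ≈ 0.861000

1 1 9911/10000
2 2 1901/2000
3 3 9261/10000
4 4 9147/10000
5 5 4487/5000
6 6 4339/5000
7 7 861/1000
f(4y,7y) = ((9147/10000)/(861/1000) − 1)/(3) = 179/8610 ≈ 2.0790%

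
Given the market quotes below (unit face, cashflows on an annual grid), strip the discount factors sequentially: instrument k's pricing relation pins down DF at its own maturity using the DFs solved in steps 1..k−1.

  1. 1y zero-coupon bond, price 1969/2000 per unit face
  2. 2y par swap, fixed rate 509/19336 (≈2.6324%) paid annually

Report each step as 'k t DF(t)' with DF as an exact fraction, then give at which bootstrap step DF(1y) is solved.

1 1 1969/2000
2 2 9491/10000
DF(1y) is solved at step 1

step 1 [1y] zero: DF = P = 1969/2000 ≈ 0.984500
step 2 [2y] swap r/1=509/19336: DF=(1 − 509/19336·(0.984500))/(1+509/19336) = 9491/10000 ≈ 0.949100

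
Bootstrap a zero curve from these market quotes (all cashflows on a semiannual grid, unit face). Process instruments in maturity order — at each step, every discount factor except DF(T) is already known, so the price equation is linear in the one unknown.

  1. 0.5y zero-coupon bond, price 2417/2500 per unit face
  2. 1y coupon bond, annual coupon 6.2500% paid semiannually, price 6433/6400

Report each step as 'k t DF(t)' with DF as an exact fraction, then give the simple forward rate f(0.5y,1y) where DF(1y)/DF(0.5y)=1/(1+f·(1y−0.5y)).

step 1 [0.5y] zero: DF = P = 2417/2500 ≈ 0.966800
step 2 [1y] bond c/2=1/32: DF=(6433/6400 − 1/32·(0.966800))/(1+1/32) = 4727/5000 ≈ 0.945400

1 1/2 2417/2500
2 1 4727/5000
f(0.5y,1y) = ((2417/2500)/(4727/5000) − 1)/(1/2) = 214/4727 ≈ 4.5272%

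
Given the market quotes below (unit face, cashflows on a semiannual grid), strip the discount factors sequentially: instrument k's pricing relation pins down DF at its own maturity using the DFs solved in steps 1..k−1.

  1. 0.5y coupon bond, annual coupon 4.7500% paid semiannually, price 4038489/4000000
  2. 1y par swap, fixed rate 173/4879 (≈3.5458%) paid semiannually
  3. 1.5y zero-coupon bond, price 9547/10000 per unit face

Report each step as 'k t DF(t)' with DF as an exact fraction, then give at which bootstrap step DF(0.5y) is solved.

1 1/2 4931/5000
2 1 4827/5000
3 3/2 9547/10000
DF(0.5y) is solved at step 1

step 1 [0.5y] bond c/2=19/800: DF=(4038489/4000000 − 19/800·(0))/(1+19/800) = 4931/5000 ≈ 0.986200
step 2 [1y] swap r/2=173/9758: DF=(1 − 173/9758·(0.986200))/(1+173/9758) = 4827/5000 ≈ 0.965400
step 3 [1.5y] zero: DF = P = 9547/10000 ≈ 0.954700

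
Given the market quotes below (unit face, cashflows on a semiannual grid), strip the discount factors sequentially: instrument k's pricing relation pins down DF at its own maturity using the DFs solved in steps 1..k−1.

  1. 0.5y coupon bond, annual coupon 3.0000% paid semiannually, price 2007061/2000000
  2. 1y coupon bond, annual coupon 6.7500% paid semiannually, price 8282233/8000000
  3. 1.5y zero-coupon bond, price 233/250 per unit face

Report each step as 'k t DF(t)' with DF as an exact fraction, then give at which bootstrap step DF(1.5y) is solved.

1 1/2 9887/10000
2 1 2423/2500
3 3/2 233/250
DF(1.5y) is solved at step 3

step 1 [0.5y] bond c/2=3/200: DF=(2007061/2000000 − 3/200·(0))/(1+3/200) = 9887/10000 ≈ 0.988700
step 2 [1y] bond c/2=27/800: DF=(8282233/8000000 − 27/800·(0.988700))/(1+27/800) = 2423/2500 ≈ 0.969200
step 3 [1.5y] zero: DF = P = 233/250 ≈ 0.932000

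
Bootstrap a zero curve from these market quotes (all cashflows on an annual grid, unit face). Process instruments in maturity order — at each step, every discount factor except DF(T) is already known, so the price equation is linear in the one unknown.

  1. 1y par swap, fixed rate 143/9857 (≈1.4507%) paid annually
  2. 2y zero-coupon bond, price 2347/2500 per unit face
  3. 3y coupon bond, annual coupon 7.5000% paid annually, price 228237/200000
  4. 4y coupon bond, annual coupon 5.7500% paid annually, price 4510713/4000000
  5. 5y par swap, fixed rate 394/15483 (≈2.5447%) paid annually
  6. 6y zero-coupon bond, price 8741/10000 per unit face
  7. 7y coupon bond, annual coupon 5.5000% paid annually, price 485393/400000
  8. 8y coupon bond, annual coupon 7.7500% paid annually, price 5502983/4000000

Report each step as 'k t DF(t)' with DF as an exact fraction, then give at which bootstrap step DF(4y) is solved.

1 1 9857/10000
2 2 2347/2500
3 3 9273/10000
4 4 9113/10000
5 5 4409/5000
6 6 8741/10000
7 7 69/80
8 8 4089/5000
DF(4y) is solved at step 4

step 1 [1y] swap r/1=143/9857: DF=(1 − 143/9857·(0))/(1+143/9857) = 9857/10000 ≈ 0.985700
step 2 [2y] zero: DF = P = 2347/2500 ≈ 0.938800
step 3 [3y] bond c/1=3/40: DF=(228237/200000 − 3/40·(0.985700+0.938800))/(1+3/40) = 9273/10000 ≈ 0.927300
step 4 [4y] bond c/1=23/400: DF=(4510713/4000000 − 23/400·(0.985700+0.938800+0.927300))/(1+23/400) = 9113/10000 ≈ 0.911300
step 5 [5y] swap r/1=394/15483: DF=(1 − 394/15483·(0.985700+0.938800+0.927300+0.911300))/(1+394/15483) = 4409/5000 ≈ 0.881800
step 6 [6y] zero: DF = P = 8741/10000 ≈ 0.874100
step 7 [7y] bond c/1=11/200: DF=(485393/400000 − 11/200·(0.985700+0.938800+0.927300+0.911300+0.881800+0.874100))/(1+11/200) = 69/80 ≈ 0.862500
step 8 [8y] bond c/1=31/400: DF=(5502983/4000000 − 31/400·(0.985700+0.938800+0.927300+0.911300+0.881800+0.874100+0.862500))/(1+31/400) = 4089/5000 ≈ 0.817800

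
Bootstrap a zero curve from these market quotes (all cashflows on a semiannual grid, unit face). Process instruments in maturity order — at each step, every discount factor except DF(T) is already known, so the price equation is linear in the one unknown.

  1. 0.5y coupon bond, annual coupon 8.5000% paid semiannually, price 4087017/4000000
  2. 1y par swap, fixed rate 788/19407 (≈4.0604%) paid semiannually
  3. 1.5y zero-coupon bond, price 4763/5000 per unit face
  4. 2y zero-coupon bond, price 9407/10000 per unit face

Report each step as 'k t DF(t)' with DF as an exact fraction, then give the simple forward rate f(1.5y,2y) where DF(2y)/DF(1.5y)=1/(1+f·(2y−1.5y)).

1 1/2 9801/10000
2 1 4803/5000
3 3/2 4763/5000
4 2 9407/10000
f(1.5y,2y) = ((4763/5000)/(9407/10000) − 1)/(1/2) = 238/9407 ≈ 2.5300%

step 1 [0.5y] bond c/2=17/400: DF=(4087017/4000000 − 17/400·(0))/(1+17/400) = 9801/10000 ≈ 0.980100
step 2 [1y] swap r/2=394/19407: DF=(1 − 394/19407·(0.980100))/(1+394/19407) = 4803/5000 ≈ 0.960600
step 3 [1.5y] zero: DF = P = 4763/5000 ≈ 0.952600
step 4 [2y] zero: DF = P = 9407/10000 ≈ 0.940700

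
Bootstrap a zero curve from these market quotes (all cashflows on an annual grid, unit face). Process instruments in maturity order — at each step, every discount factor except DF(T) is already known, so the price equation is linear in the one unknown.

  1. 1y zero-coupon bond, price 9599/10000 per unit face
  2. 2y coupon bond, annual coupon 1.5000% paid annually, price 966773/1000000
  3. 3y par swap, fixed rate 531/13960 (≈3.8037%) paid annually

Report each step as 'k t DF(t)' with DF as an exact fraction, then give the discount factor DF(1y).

1 1 9599/10000
2 2 9383/10000
3 3 4469/5000
DF(1y) = 9599/10000 ≈ 0.959900

step 1 [1y] zero: DF = P = 9599/10000 ≈ 0.959900
step 2 [2y] bond c/1=3/200: DF=(966773/1000000 − 3/200·(0.959900))/(1+3/200) = 9383/10000 ≈ 0.938300
step 3 [3y] swap r/1=531/13960: DF=(1 − 531/13960·(0.959900+0.938300))/(1+531/13960) = 4469/5000 ≈ 0.893800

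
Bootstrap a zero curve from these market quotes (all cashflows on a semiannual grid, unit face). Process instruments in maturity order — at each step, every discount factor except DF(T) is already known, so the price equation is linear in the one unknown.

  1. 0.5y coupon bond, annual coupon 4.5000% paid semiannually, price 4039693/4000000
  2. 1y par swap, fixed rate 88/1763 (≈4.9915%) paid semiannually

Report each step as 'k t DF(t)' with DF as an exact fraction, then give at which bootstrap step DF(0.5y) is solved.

1 1/2 9877/10000
2 1 2379/2500
DF(0.5y) is solved at step 1

step 1 [0.5y] bond c/2=9/400: DF=(4039693/4000000 − 9/400·(0))/(1+9/400) = 9877/10000 ≈ 0.987700
step 2 [1y] swap r/2=44/1763: DF=(1 − 44/1763·(0.987700))/(1+44/1763) = 2379/2500 ≈ 0.951600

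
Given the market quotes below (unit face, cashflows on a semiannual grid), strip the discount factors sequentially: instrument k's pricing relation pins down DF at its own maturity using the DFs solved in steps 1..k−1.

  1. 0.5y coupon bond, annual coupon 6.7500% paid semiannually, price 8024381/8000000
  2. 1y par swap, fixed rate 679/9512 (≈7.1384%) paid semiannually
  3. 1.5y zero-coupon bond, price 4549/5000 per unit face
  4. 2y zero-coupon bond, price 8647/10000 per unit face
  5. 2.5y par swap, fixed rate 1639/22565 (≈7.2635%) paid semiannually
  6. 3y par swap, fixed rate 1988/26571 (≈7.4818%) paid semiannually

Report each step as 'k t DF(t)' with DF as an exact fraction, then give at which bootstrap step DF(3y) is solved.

step 1 [0.5y] bond c/2=27/800: DF=(8024381/8000000 − 27/800·(0))/(1+27/800) = 9703/10000 ≈ 0.970300
step 2 [1y] swap r/2=679/19024: DF=(1 − 679/19024·(0.970300))/(1+679/19024) = 9321/10000 ≈ 0.932100
step 3 [1.5y] zero: DF = P = 4549/5000 ≈ 0.909800
step 4 [2y] zero: DF = P = 8647/10000 ≈ 0.864700
step 5 [2.5y] swap r/2=1639/45130: DF=(1 − 1639/45130·(0.970300+0.932100+0.909800+0.864700))/(1+1639/45130) = 8361/10000 ≈ 0.836100
step 6 [3y] swap r/2=994/26571: DF=(1 − 994/26571·(0.970300+0.932100+0.909800+0.864700+0.836100))/(1+994/26571) = 2003/2500 ≈ 0.801200

1 1/2 9703/10000
2 1 9321/10000
3 3/2 4549/5000
4 2 8647/10000
5 5/2 8361/10000
6 3 2003/2500
DF(3y) is solved at step 6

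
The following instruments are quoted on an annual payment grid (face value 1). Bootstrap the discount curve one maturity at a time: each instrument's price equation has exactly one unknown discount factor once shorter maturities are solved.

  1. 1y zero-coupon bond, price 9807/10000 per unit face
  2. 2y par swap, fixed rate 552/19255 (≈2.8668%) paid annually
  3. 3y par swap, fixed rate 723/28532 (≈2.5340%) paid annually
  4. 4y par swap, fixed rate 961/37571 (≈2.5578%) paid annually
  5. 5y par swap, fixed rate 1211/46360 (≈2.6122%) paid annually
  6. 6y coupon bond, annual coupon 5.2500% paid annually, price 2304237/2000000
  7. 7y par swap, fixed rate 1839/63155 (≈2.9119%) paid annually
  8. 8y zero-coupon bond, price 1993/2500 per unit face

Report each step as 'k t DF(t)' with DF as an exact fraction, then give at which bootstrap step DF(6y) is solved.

step 1 [1y] zero: DF = P = 9807/10000 ≈ 0.980700
step 2 [2y] swap r/1=552/19255: DF=(1 − 552/19255·(0.980700))/(1+552/19255) = 1181/1250 ≈ 0.944800
step 3 [3y] swap r/1=723/28532: DF=(1 − 723/28532·(0.980700+0.944800))/(1+723/28532) = 9277/10000 ≈ 0.927700
step 4 [4y] swap r/1=961/37571: DF=(1 − 961/37571·(0.980700+0.944800+0.927700))/(1+961/37571) = 9039/10000 ≈ 0.903900
step 5 [5y] swap r/1=1211/46360: DF=(1 − 1211/46360·(0.980700+0.944800+0.927700+0.903900))/(1+1211/46360) = 8789/10000 ≈ 0.878900
step 6 [6y] bond c/1=21/400: DF=(2304237/2000000 − 21/400·(0.980700+0.944800+0.927700+0.903900+0.878900))/(1+21/400) = 4317/5000 ≈ 0.863400
step 7 [7y] swap r/1=1839/63155: DF=(1 − 1839/63155·(0.980700+0.944800+0.927700+0.903900+0.878900+0.863400))/(1+1839/63155) = 8161/10000 ≈ 0.816100
step 8 [8y] zero: DF = P = 1993/2500 ≈ 0.797200

1 1 9807/10000
2 2 1181/1250
3 3 9277/10000
4 4 9039/10000
5 5 8789/10000
6 6 4317/5000
7 7 8161/10000
8 8 1993/2500
DF(6y) is solved at step 6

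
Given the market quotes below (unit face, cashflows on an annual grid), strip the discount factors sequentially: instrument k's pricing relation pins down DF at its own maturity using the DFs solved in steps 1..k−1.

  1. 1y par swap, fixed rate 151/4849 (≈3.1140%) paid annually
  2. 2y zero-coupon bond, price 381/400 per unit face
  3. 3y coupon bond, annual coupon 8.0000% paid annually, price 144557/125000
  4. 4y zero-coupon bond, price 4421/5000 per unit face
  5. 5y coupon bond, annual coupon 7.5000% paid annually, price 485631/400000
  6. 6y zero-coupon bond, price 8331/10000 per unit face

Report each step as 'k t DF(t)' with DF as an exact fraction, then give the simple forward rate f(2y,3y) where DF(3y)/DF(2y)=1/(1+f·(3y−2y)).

step 1 [1y] swap r/1=151/4849: DF=(1 − 151/4849·(0))/(1+151/4849) = 4849/5000 ≈ 0.969800
step 2 [2y] zero: DF = P = 381/400 ≈ 0.952500
step 3 [3y] bond c/1=2/25: DF=(144557/125000 − 2/25·(0.969800+0.952500))/(1+2/25) = 2321/2500 ≈ 0.928400
step 4 [4y] zero: DF = P = 4421/5000 ≈ 0.884200
step 5 [5y] bond c/1=3/40: DF=(485631/400000 − 3/40·(0.969800+0.952500+0.928400+0.884200))/(1+3/40) = 543/625 ≈ 0.868800
step 6 [6y] zero: DF = P = 8331/10000 ≈ 0.833100

1 1 4849/5000
2 2 381/400
3 3 2321/2500
4 4 4421/5000
5 5 543/625
6 6 8331/10000
f(2y,3y) = ((381/400)/(2321/2500) − 1)/(1) = 241/9284 ≈ 2.5959%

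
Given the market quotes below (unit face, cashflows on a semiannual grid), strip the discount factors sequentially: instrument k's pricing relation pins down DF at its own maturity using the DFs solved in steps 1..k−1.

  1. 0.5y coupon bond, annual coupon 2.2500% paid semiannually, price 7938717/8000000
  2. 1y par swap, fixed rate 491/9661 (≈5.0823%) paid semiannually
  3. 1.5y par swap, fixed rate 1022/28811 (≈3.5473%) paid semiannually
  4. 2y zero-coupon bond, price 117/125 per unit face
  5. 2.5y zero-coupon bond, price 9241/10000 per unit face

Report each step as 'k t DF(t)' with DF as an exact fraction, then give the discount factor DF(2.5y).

step 1 [0.5y] bond c/2=9/800: DF=(7938717/8000000 − 9/800·(0))/(1+9/800) = 9813/10000 ≈ 0.981300
step 2 [1y] swap r/2=491/19322: DF=(1 − 491/19322·(0.981300))/(1+491/19322) = 9509/10000 ≈ 0.950900
step 3 [1.5y] swap r/2=511/28811: DF=(1 − 511/28811·(0.981300+0.950900))/(1+511/28811) = 9489/10000 ≈ 0.948900
step 4 [2y] zero: DF = P = 117/125 ≈ 0.936000
step 5 [2.5y] zero: DF = P = 9241/10000 ≈ 0.924100

1 1/2 9813/10000
2 1 9509/10000
3 3/2 9489/10000
4 2 117/125
5 5/2 9241/10000
DF(2.5y) = 9241/10000 ≈ 0.924100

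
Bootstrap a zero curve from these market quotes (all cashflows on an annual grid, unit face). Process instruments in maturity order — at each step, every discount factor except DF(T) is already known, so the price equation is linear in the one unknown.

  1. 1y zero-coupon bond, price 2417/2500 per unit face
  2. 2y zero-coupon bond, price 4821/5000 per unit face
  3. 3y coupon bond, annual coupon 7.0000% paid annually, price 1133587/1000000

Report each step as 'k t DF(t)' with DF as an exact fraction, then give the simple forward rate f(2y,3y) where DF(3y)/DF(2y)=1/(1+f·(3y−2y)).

1 1 2417/2500
2 2 4821/5000
3 3 9331/10000
f(2y,3y) = ((4821/5000)/(9331/10000) − 1)/(1) = 311/9331 ≈ 3.3330%

step 1 [1y] zero: DF = P = 2417/2500 ≈ 0.966800
step 2 [2y] zero: DF = P = 4821/5000 ≈ 0.964200
step 3 [3y] bond c/1=7/100: DF=(1133587/1000000 − 7/100·(0.966800+0.964200))/(1+7/100) = 9331/10000 ≈ 0.933100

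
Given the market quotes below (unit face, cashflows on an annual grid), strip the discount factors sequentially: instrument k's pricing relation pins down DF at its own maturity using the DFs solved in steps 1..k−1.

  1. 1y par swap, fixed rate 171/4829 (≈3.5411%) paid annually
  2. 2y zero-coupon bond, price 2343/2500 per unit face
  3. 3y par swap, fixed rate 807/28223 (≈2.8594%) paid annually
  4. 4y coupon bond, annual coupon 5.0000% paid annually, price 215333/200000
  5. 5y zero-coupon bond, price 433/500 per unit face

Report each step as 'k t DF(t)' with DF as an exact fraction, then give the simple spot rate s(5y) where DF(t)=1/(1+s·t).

1 1 4829/5000
2 2 2343/2500
3 3 9193/10000
4 4 891/1000
5 5 433/500
s(5y) = (1/(433/500) − 1)/(5) = 67/2165 ≈ 3.0947%

step 1 [1y] swap r/1=171/4829: DF=(1 − 171/4829·(0))/(1+171/4829) = 4829/5000 ≈ 0.965800
step 2 [2y] zero: DF = P = 2343/2500 ≈ 0.937200
step 3 [3y] swap r/1=807/28223: DF=(1 − 807/28223·(0.965800+0.937200))/(1+807/28223) = 9193/10000 ≈ 0.919300
step 4 [4y] bond c/1=1/20: DF=(215333/200000 − 1/20·(0.965800+0.937200+0.919300))/(1+1/20) = 891/1000 ≈ 0.891000
step 5 [5y] zero: DF = P = 433/500 ≈ 0.866000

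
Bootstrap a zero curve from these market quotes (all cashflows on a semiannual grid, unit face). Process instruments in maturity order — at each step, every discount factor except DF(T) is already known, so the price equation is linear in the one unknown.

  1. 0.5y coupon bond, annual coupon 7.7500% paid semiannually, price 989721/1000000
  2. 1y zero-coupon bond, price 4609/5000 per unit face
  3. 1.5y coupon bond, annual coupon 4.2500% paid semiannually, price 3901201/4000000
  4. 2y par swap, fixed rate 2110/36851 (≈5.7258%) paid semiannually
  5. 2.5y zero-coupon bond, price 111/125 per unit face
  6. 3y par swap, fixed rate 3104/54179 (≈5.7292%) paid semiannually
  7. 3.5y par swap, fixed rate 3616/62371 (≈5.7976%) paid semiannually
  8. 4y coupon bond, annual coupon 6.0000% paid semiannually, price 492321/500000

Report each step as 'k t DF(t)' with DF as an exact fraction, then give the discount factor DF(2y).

1 1/2 1191/1250
2 1 4609/5000
3 3/2 229/250
4 2 1789/2000
5 5/2 111/125
6 3 528/625
7 7/2 512/625
8 4 7743/10000
DF(2y) = 1789/2000 ≈ 0.894500

step 1 [0.5y] bond c/2=31/800: DF=(989721/1000000 − 31/800·(0))/(1+31/800) = 1191/1250 ≈ 0.952800
step 2 [1y] zero: DF = P = 4609/5000 ≈ 0.921800
step 3 [1.5y] bond c/2=17/800: DF=(3901201/4000000 − 17/800·(0.952800+0.921800))/(1+17/800) = 229/250 ≈ 0.916000
step 4 [2y] swap r/2=1055/36851: DF=(1 − 1055/36851·(0.952800+0.921800+0.916000))/(1+1055/36851) = 1789/2000 ≈ 0.894500
step 5 [2.5y] zero: DF = P = 111/125 ≈ 0.888000
step 6 [3y] swap r/2=1552/54179: DF=(1 − 1552/54179·(0.952800+0.921800+0.916000+0.894500+0.888000))/(1+1552/54179) = 528/625 ≈ 0.844800
step 7 [3.5y] swap r/2=1808/62371: DF=(1 − 1808/62371·(0.952800+0.921800+0.916000+0.894500+0.888000+0.844800))/(1+1808/62371) = 512/625 ≈ 0.819200
step 8 [4y] bond c/2=3/100: DF=(492321/500000 − 3/100·(0.952800+0.921800+0.916000+0.894500+0.888000+0.844800+0.819200))/(1+3/100) = 7743/10000 ≈ 0.774300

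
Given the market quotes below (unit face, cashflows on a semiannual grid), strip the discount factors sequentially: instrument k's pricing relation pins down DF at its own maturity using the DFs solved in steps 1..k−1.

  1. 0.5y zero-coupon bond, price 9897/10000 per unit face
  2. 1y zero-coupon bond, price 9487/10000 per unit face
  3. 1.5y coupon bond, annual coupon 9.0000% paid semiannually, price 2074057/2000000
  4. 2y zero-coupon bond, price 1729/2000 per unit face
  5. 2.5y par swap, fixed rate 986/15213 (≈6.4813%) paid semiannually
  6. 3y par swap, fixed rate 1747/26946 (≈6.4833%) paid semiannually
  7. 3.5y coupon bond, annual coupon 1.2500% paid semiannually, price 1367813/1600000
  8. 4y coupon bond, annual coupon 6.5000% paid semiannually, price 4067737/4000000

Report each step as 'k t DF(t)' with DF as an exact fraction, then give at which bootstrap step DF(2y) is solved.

step 1 [0.5y] zero: DF = P = 9897/10000 ≈ 0.989700
step 2 [1y] zero: DF = P = 9487/10000 ≈ 0.948700
step 3 [1.5y] bond c/2=9/200: DF=(2074057/2000000 − 9/200·(0.989700+0.948700))/(1+9/200) = 9089/10000 ≈ 0.908900
step 4 [2y] zero: DF = P = 1729/2000 ≈ 0.864500
step 5 [2.5y] swap r/2=493/15213: DF=(1 − 493/15213·(0.989700+0.948700+0.908900+0.864500))/(1+493/15213) = 8521/10000 ≈ 0.852100
step 6 [3y] swap r/2=1747/53892: DF=(1 − 1747/53892·(0.989700+0.948700+0.908900+0.864500+0.852100))/(1+1747/53892) = 8253/10000 ≈ 0.825300
step 7 [3.5y] bond c/2=1/160: DF=(1367813/1600000 − 1/160·(0.989700+0.948700+0.908900+0.864500+0.852100+0.825300))/(1+1/160) = 8161/10000 ≈ 0.816100
step 8 [4y] bond c/2=13/400: DF=(4067737/4000000 − 13/400·(0.989700+0.948700+0.908900+0.864500+0.852100+0.825300+0.816100))/(1+13/400) = 987/1250 ≈ 0.789600

1 1/2 9897/10000
2 1 9487/10000
3 3/2 9089/10000
4 2 1729/2000
5 5/2 8521/10000
6 3 8253/10000
7 7/2 8161/10000
8 4 987/1250
DF(2y) is solved at step 4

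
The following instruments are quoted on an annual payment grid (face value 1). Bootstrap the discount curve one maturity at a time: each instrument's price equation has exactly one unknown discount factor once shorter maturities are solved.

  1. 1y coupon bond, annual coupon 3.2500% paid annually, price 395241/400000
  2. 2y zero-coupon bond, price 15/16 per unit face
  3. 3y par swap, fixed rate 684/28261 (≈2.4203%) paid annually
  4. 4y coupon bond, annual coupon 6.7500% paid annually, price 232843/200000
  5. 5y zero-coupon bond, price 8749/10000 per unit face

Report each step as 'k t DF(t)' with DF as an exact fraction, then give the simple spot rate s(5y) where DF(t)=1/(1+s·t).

step 1 [1y] bond c/1=13/400: DF=(395241/400000 − 13/400·(0))/(1+13/400) = 957/1000 ≈ 0.957000
step 2 [2y] zero: DF = P = 15/16 ≈ 0.937500
step 3 [3y] swap r/1=684/28261: DF=(1 − 684/28261·(0.957000+0.937500))/(1+684/28261) = 2329/2500 ≈ 0.931600
step 4 [4y] bond c/1=27/400: DF=(232843/200000 − 27/400·(0.957000+0.937500+0.931600))/(1+27/400) = 9119/10000 ≈ 0.911900
step 5 [5y] zero: DF = P = 8749/10000 ≈ 0.874900

1 1 957/1000
2 2 15/16
3 3 2329/2500
4 4 9119/10000
5 5 8749/10000
s(5y) = (1/(8749/10000) − 1)/(5) = 1251/43745 ≈ 2.8598%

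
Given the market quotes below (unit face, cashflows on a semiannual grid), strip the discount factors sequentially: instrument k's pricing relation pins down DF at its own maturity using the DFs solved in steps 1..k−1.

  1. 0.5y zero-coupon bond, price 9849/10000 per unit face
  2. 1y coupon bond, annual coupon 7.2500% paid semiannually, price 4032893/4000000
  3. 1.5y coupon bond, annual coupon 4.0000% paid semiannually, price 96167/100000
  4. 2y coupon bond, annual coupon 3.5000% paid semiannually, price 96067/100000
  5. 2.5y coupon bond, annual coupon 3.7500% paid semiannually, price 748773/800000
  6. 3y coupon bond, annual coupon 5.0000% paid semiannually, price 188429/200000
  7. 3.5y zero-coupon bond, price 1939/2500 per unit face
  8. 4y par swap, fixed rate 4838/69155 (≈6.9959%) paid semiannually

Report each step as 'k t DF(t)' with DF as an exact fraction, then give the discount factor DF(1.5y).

1 1/2 9849/10000
2 1 1877/2000
3 3/2 9051/10000
4 2 1791/2000
5 5/2 4251/5000
6 3 2019/2500
7 7/2 1939/2500
8 4 7581/10000
DF(1.5y) = 9051/10000 ≈ 0.905100

step 1 [0.5y] zero: DF = P = 9849/10000 ≈ 0.984900
step 2 [1y] bond c/2=29/800: DF=(4032893/4000000 − 29/800·(0.984900))/(1+29/800) = 1877/2000 ≈ 0.938500
step 3 [1.5y] bond c/2=1/50: DF=(96167/100000 − 1/50·(0.984900+0.938500))/(1+1/50) = 9051/10000 ≈ 0.905100
step 4 [2y] bond c/2=7/400: DF=(96067/100000 − 7/400·(0.984900+0.938500+0.905100))/(1+7/400) = 1791/2000 ≈ 0.895500
step 5 [2.5y] bond c/2=3/160: DF=(748773/800000 − 3/160·(0.984900+0.938500+0.905100+0.895500))/(1+3/160) = 4251/5000 ≈ 0.850200
step 6 [3y] bond c/2=1/40: DF=(188429/200000 − 1/40·(0.984900+0.938500+0.905100+0.895500+0.850200))/(1+1/40) = 2019/2500 ≈ 0.807600
step 7 [3.5y] zero: DF = P = 1939/2500 ≈ 0.775600
step 8 [4y] swap r/2=2419/69155: DF=(1 − 2419/69155·(0.984900+0.938500+0.905100+0.895500+0.850200+0.807600+0.775600))/(1+2419/69155) = 7581/10000 ≈ 0.758100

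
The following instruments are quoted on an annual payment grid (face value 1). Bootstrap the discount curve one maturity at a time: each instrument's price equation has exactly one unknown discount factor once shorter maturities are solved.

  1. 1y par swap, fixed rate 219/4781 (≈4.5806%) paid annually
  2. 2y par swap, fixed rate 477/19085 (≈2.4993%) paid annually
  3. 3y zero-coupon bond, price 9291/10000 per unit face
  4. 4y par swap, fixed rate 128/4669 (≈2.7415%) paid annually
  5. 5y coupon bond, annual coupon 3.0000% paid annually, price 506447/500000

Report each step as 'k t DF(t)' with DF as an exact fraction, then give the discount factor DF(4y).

step 1 [1y] swap r/1=219/4781: DF=(1 − 219/4781·(0))/(1+219/4781) = 4781/5000 ≈ 0.956200
step 2 [2y] swap r/1=477/19085: DF=(1 − 477/19085·(0.956200))/(1+477/19085) = 9523/10000 ≈ 0.952300
step 3 [3y] zero: DF = P = 9291/10000 ≈ 0.929100
step 4 [4y] swap r/1=128/4669: DF=(1 − 128/4669·(0.956200+0.952300+0.929100))/(1+128/4669) = 561/625 ≈ 0.897600
step 5 [5y] bond c/1=3/100: DF=(506447/500000 − 3/100·(0.956200+0.952300+0.929100+0.897600))/(1+3/100) = 4373/5000 ≈ 0.874600

1 1 4781/5000
2 2 9523/10000
3 3 9291/10000
4 4 561/625
5 5 4373/5000
DF(4y) = 561/625 ≈ 0.897600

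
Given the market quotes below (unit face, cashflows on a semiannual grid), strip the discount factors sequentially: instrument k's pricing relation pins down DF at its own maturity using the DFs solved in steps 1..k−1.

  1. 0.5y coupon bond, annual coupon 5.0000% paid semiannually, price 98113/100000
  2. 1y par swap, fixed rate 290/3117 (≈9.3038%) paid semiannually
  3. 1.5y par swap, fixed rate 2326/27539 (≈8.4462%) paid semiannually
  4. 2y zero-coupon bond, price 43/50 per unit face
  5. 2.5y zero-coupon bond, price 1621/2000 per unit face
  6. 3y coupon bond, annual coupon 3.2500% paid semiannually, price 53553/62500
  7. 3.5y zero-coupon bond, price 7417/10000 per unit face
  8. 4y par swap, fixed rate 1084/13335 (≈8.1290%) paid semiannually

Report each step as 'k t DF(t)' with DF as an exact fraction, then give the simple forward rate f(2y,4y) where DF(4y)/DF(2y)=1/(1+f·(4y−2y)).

step 1 [0.5y] bond c/2=1/40: DF=(98113/100000 − 1/40·(0))/(1+1/40) = 2393/2500 ≈ 0.957200
step 2 [1y] swap r/2=145/3117: DF=(1 − 145/3117·(0.957200))/(1+145/3117) = 913/1000 ≈ 0.913000
step 3 [1.5y] swap r/2=1163/27539: DF=(1 − 1163/27539·(0.957200+0.913000))/(1+1163/27539) = 8837/10000 ≈ 0.883700
step 4 [2y] zero: DF = P = 43/50 ≈ 0.860000
step 5 [2.5y] zero: DF = P = 1621/2000 ≈ 0.810500
step 6 [3y] bond c/2=13/800: DF=(53553/62500 − 13/800·(0.957200+0.913000+0.883700+0.860000+0.810500))/(1+13/800) = 1931/2500 ≈ 0.772400
step 7 [3.5y] zero: DF = P = 7417/10000 ≈ 0.741700
step 8 [4y] swap r/2=542/13335: DF=(1 − 542/13335·(0.957200+0.913000+0.883700+0.860000+0.810500+0.772400+0.741700))/(1+542/13335) = 729/1000 ≈ 0.729000

1 1/2 2393/2500
2 1 913/1000
3 3/2 8837/10000
4 2 43/50
5 5/2 1621/2000
6 3 1931/2500
7 7/2 7417/10000
8 4 729/1000
f(2y,4y) = ((43/50)/(729/1000) − 1)/(2) = 131/1458 ≈ 8.9849%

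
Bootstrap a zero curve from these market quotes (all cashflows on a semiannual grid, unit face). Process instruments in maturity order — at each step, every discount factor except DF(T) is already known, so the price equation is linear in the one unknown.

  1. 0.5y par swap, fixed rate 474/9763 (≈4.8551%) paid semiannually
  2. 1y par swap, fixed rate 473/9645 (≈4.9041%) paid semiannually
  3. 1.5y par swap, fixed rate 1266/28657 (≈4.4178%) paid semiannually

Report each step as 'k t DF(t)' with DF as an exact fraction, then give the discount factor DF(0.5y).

1 1/2 9763/10000
2 1 9527/10000
3 3/2 9367/10000
DF(0.5y) = 9763/10000 ≈ 0.976300

step 1 [0.5y] swap r/2=237/9763: DF=(1 − 237/9763·(0))/(1+237/9763) = 9763/10000 ≈ 0.976300
step 2 [1y] swap r/2=473/19290: DF=(1 − 473/19290·(0.976300))/(1+473/19290) = 9527/10000 ≈ 0.952700
step 3 [1.5y] swap r/2=633/28657: DF=(1 − 633/28657·(0.976300+0.952700))/(1+633/28657) = 9367/10000 ≈ 0.936700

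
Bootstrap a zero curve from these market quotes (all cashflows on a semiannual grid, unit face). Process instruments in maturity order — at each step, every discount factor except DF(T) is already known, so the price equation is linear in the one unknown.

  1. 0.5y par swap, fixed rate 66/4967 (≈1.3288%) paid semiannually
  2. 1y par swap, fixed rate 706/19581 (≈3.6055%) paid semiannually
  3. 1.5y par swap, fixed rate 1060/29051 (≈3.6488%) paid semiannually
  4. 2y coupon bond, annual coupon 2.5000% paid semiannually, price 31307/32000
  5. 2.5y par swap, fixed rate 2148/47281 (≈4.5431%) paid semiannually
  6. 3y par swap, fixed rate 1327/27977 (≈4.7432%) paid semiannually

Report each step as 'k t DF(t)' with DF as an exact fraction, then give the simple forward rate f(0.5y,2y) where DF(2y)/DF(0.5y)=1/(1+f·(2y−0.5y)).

1 1/2 4967/5000
2 1 9647/10000
3 3/2 947/1000
4 2 1163/1250
5 5/2 4463/5000
6 3 8673/10000
f(0.5y,2y) = ((4967/5000)/(1163/1250) − 1)/(3/2) = 105/2326 ≈ 4.5142%

step 1 [0.5y] swap r/2=33/4967: DF=(1 − 33/4967·(0))/(1+33/4967) = 4967/5000 ≈ 0.993400
step 2 [1y] swap r/2=353/19581: DF=(1 − 353/19581·(0.993400))/(1+353/19581) = 9647/10000 ≈ 0.964700
step 3 [1.5y] swap r/2=530/29051: DF=(1 − 530/29051·(0.993400+0.964700))/(1+530/29051) = 947/1000 ≈ 0.947000
step 4 [2y] bond c/2=1/80: DF=(31307/32000 − 1/80·(0.993400+0.964700+0.947000))/(1+1/80) = 1163/1250 ≈ 0.930400
step 5 [2.5y] swap r/2=1074/47281: DF=(1 − 1074/47281·(0.993400+0.964700+0.947000+0.930400))/(1+1074/47281) = 4463/5000 ≈ 0.892600
step 6 [3y] swap r/2=1327/55954: DF=(1 − 1327/55954·(0.993400+0.964700+0.947000+0.930400+0.892600))/(1+1327/55954) = 8673/10000 ≈ 0.867300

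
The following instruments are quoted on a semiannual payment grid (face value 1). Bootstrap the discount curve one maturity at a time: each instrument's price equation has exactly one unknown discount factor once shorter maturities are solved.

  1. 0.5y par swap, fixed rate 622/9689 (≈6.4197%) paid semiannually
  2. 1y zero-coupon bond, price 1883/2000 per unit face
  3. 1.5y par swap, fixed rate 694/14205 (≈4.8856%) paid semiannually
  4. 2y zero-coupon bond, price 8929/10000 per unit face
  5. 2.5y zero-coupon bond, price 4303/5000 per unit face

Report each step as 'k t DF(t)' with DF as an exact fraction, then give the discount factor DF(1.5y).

1 1/2 9689/10000
2 1 1883/2000
3 3/2 4653/5000
4 2 8929/10000
5 5/2 4303/5000
DF(1.5y) = 4653/5000 ≈ 0.930600

step 1 [0.5y] swap r/2=311/9689: DF=(1 − 311/9689·(0))/(1+311/9689) = 9689/10000 ≈ 0.968900
step 2 [1y] zero: DF = P = 1883/2000 ≈ 0.941500
step 3 [1.5y] swap r/2=347/14205: DF=(1 − 347/14205·(0.968900+0.941500))/(1+347/14205) = 4653/5000 ≈ 0.930600
step 4 [2y] zero: DF = P = 8929/10000 ≈ 0.892900
step 5 [2.5y] zero: DF = P = 4303/5000 ≈ 0.860600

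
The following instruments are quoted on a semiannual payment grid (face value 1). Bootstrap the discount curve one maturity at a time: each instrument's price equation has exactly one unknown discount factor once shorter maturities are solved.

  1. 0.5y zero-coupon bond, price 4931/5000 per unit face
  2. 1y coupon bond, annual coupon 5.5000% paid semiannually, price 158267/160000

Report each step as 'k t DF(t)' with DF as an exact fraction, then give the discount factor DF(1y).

step 1 [0.5y] zero: DF = P = 4931/5000 ≈ 0.986200
step 2 [1y] bond c/2=11/400: DF=(158267/160000 − 11/400·(0.986200))/(1+11/400) = 9363/10000 ≈ 0.936300

1 1/2 4931/5000
2 1 9363/10000
DF(1y) = 9363/10000 ≈ 0.936300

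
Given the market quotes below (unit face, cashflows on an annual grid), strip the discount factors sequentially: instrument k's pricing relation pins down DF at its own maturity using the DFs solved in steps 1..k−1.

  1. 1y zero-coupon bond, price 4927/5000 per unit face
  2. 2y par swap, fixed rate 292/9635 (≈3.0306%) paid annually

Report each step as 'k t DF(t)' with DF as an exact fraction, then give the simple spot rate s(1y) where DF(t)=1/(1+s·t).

1 1 4927/5000
2 2 1177/1250
s(1y) = (1/(4927/5000) − 1)/(1) = 73/4927 ≈ 1.4816%

step 1 [1y] zero: DF = P = 4927/5000 ≈ 0.985400
step 2 [2y] swap r/1=292/9635: DF=(1 − 292/9635·(0.985400))/(1+292/9635) = 1177/1250 ≈ 0.941600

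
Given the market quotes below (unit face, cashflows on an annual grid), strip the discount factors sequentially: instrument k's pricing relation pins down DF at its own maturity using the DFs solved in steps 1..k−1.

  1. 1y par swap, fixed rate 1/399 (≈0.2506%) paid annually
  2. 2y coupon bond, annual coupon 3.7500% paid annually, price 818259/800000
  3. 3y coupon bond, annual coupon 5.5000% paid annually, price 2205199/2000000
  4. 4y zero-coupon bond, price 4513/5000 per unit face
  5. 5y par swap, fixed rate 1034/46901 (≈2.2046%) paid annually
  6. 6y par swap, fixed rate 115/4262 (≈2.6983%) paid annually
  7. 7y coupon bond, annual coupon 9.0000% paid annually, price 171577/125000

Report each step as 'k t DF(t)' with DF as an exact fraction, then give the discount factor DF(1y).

1 1 399/400
2 2 4749/5000
3 3 2359/2500
4 4 4513/5000
5 5 4483/5000
6 6 1701/2000
7 7 4009/5000
DF(1y) = 399/400 ≈ 0.997500

step 1 [1y] swap r/1=1/399: DF=(1 − 1/399·(0))/(1+1/399) = 399/400 ≈ 0.997500
step 2 [2y] bond c/1=3/80: DF=(818259/800000 − 3/80·(0.997500))/(1+3/80) = 4749/5000 ≈ 0.949800
step 3 [3y] bond c/1=11/200: DF=(2205199/2000000 − 11/200·(0.997500+0.949800))/(1+11/200) = 2359/2500 ≈ 0.943600
step 4 [4y] zero: DF = P = 4513/5000 ≈ 0.902600
step 5 [5y] swap r/1=1034/46901: DF=(1 − 1034/46901·(0.997500+0.949800+0.943600+0.902600))/(1+1034/46901) = 4483/5000 ≈ 0.896600
step 6 [6y] swap r/1=115/4262: DF=(1 − 115/4262·(0.997500+0.949800+0.943600+0.902600+0.896600))/(1+115/4262) = 1701/2000 ≈ 0.850500
step 7 [7y] bond c/1=9/100: DF=(171577/125000 − 9/100·(0.997500+0.949800+0.943600+0.902600+0.896600+0.850500))/(1+9/100) = 4009/5000 ≈ 0.801800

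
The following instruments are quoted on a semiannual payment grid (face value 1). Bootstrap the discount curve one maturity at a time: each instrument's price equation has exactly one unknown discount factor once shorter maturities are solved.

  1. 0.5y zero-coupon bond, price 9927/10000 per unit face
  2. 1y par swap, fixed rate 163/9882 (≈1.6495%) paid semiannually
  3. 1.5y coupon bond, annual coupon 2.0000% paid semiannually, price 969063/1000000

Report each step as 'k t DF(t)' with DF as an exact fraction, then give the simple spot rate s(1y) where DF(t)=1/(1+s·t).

step 1 [0.5y] zero: DF = P = 9927/10000 ≈ 0.992700
step 2 [1y] swap r/2=163/19764: DF=(1 − 163/19764·(0.992700))/(1+163/19764) = 9837/10000 ≈ 0.983700
step 3 [1.5y] bond c/2=1/100: DF=(969063/1000000 − 1/100·(0.992700+0.983700))/(1+1/100) = 9399/10000 ≈ 0.939900

1 1/2 9927/10000
2 1 9837/10000
3 3/2 9399/10000
s(1y) = (1/(9837/10000) − 1)/(1) = 163/9837 ≈ 1.6570%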